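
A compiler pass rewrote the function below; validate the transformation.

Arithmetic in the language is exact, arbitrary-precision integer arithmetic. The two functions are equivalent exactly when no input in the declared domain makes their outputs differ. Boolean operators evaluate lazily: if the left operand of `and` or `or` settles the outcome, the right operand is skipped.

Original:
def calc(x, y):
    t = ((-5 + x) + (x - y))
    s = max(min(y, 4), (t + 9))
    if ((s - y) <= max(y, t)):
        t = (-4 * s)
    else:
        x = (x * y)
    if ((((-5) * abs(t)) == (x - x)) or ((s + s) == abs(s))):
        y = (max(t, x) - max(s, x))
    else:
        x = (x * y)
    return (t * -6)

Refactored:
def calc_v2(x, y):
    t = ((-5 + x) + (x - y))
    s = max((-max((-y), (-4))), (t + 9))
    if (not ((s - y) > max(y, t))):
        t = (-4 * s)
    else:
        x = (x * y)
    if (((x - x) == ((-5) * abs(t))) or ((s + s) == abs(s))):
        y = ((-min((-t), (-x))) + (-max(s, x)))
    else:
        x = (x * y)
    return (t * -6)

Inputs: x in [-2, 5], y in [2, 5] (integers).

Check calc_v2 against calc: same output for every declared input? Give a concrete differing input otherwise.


Differences: boolean connective usage differs; also comparison usage differs; also arithmetic usage differs — yet all 32 inputs agree.
verdict: equivalent


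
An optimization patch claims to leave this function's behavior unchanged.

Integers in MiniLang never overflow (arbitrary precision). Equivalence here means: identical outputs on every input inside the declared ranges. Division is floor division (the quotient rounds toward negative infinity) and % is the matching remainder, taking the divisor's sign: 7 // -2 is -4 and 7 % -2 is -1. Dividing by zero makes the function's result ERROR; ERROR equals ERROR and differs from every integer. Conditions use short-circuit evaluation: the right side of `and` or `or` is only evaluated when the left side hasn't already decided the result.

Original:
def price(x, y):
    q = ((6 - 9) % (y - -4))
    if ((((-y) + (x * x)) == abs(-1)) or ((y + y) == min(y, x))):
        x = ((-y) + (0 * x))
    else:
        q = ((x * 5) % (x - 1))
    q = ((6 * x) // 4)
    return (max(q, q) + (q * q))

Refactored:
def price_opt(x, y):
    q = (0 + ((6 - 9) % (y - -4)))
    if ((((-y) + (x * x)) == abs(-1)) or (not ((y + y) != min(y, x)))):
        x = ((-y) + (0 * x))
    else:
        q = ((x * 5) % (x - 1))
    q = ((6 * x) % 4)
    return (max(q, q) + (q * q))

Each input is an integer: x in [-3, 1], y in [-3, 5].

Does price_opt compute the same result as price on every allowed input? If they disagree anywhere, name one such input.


Take x=-3, y=-3.
price: q becomes 0; next ((((-y) + (x * x)) == abs(-1)) or ((y + y) == min(y, x))) evaluates to false; next q becomes -3; next q becomes -5; next final value 20
price_opt: q becomes 0; next ((((-y) + (x * x)) == abs(-1)) or (not ((y + y) != min(y, x)))) evaluates to false; next q becomes -3; next q becomes 2; next final value 6
20 and 6 differ, so these are not the same function on this domain.
verdict: not equivalent; witness: x=-3, y=-3


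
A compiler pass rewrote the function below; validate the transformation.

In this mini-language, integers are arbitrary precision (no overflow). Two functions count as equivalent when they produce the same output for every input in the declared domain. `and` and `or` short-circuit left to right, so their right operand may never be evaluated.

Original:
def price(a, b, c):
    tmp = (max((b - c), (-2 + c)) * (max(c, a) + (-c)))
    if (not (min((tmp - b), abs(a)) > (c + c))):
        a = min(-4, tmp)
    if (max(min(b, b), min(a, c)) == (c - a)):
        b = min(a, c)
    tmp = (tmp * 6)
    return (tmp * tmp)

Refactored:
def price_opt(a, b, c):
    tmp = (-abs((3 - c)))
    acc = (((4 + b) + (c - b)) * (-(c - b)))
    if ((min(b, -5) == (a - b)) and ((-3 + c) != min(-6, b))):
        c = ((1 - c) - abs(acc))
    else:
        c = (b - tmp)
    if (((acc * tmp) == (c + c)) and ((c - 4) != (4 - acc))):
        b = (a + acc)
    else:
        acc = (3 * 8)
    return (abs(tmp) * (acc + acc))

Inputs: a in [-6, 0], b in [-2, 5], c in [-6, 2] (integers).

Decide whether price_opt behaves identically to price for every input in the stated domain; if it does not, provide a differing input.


Input a=-6, b=-2, c=-6: 0 from price versus 432 from price_opt.
verdict: not equivalent; witness: a=-6, b=-2, c=-6


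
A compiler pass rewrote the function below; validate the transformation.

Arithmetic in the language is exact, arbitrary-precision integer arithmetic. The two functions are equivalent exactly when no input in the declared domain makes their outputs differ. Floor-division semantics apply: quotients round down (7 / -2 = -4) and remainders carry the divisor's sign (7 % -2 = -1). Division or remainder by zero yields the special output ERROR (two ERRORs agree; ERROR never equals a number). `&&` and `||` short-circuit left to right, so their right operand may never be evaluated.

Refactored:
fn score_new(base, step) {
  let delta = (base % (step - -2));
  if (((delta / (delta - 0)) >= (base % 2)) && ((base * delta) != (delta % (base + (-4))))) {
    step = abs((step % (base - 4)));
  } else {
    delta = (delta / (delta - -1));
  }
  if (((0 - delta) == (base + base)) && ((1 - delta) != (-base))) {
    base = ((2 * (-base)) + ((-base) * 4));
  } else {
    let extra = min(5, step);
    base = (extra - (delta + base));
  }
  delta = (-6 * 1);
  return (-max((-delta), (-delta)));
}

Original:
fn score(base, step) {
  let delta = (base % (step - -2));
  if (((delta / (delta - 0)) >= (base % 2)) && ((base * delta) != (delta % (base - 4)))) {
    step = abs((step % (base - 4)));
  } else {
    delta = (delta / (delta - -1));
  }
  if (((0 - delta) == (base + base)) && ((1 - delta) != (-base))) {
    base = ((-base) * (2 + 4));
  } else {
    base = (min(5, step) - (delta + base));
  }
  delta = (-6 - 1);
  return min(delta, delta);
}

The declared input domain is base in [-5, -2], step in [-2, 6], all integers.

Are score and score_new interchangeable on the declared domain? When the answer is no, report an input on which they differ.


The rewrite breaks on base=-5, step=0, where the results are -7 and -6.
score: delta := 1 | (((delta / (delta - 0)) >= (base % 2)) && ((base * delta) != (delta % (base - 4)))): true | step := 0 | (((0 - delta) == (base + base)) && ((1 - delta) != (-base))): false | base := 4 | delta := -7 | result -7
score_new: delta := 1 | (((delta / (delta - 0)) >= (base % 2)) && ((base * delta) != (delta % (base + (-4))))): true | step := 0 | (((0 - delta) == (base + base)) && ((1 - delta) != (-base))): false | extra := 0 | base := 4 | delta := -6 | result -6
verdict: not equivalent; witness: base=-5, step=0


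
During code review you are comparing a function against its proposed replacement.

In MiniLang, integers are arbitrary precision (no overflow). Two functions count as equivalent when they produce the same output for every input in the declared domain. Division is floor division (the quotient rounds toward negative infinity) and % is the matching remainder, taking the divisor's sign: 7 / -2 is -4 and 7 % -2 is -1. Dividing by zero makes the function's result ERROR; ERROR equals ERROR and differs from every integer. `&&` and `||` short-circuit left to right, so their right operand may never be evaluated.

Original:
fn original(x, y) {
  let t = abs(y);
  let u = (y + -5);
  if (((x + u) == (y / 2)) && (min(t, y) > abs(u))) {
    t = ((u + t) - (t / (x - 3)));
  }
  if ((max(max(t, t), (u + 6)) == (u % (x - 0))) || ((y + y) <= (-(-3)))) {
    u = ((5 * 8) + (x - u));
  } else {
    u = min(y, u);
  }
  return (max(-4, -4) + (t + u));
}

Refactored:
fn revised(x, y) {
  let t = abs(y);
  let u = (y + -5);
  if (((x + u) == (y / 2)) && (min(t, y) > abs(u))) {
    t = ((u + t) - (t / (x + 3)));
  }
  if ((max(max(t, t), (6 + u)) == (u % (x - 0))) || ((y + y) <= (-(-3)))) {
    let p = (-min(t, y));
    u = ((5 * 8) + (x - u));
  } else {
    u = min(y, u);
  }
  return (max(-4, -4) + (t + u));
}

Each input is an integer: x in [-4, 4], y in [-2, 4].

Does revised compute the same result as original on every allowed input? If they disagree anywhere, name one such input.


Take x=3, y=3.
original: t := 3 | u := -2 | (((x + u) == (y / 2)) && (min(t, y) > abs(u))): true | divide-by-zero, output ERROR
revised: t := 3 | u := -2 | (((x + u) == (y / 2)) && (min(t, y) > abs(u))): true | t := 1 | ((max(max(t, t), (6 + u)) == (u % (x - 0))) || ((y + y) <= (-(-3)))): false | u := -2 | result -5
ERROR != -5, so the rewrite changes behavior.
verdict: not equivalent; witness: x=3, y=3


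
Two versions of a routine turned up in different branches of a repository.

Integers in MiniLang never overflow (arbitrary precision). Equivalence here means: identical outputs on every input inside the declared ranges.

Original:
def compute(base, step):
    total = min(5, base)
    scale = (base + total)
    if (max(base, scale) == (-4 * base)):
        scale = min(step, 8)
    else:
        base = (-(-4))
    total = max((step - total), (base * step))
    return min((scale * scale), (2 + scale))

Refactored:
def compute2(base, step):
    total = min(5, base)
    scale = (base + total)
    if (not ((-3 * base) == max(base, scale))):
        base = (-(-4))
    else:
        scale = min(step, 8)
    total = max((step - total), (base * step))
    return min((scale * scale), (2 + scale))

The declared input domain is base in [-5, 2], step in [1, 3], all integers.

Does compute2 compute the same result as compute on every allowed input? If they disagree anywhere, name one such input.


Equivalent. The suspicious edit (`-4` became `-3`) never changes the result for any input inside the declared domain.
Every one of the 24 inputs gives matching results.
Tracing base=-2, step=3: compute: total := -2 | scale := -4 | (max(base, scale) == (-4 * base)): false | base := 4 | total := 12 | result -2 | compute2: total := -2 | scale := -4 | (not ((-3 * base) == max(base, scale))): true | base := 4 | total := 12 | result -2 — matching result -2.
verdict: equivalent


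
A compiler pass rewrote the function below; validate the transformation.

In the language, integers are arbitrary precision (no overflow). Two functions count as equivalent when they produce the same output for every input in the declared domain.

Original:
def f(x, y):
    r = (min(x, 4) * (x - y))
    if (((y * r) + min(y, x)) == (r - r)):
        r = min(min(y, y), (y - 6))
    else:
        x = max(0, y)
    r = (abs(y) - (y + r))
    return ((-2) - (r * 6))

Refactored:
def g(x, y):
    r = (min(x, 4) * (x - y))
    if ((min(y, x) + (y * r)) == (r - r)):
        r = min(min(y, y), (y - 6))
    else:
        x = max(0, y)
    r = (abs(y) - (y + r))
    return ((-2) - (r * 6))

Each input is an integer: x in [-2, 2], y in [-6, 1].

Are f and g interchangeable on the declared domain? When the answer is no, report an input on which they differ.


Although same computation, different form, 40/40 inputs agree.
verdict: equivalent


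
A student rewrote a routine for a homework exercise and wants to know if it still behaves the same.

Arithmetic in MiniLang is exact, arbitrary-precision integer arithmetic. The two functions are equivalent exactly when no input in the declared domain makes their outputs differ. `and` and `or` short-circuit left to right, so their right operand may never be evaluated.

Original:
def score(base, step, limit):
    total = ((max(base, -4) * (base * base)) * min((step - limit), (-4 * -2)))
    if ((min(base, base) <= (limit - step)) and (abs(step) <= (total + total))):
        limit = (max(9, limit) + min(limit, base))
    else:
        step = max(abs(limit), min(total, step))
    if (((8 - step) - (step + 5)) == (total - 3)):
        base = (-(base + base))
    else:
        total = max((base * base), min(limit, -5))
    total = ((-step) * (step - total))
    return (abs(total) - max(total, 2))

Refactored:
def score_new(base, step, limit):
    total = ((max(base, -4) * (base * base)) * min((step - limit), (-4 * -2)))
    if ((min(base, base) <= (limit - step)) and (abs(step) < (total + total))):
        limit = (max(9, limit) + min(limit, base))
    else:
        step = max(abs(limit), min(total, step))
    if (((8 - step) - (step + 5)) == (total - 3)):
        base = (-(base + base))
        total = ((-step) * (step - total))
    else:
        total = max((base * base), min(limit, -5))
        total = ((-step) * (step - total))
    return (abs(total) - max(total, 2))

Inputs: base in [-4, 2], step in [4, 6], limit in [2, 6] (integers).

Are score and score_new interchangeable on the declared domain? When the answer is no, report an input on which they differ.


At base=-1, step=4, limit=6: score gives 10, score_new gives 28.
verdict: not equivalent; witness: base=-1, step=4, limit=6


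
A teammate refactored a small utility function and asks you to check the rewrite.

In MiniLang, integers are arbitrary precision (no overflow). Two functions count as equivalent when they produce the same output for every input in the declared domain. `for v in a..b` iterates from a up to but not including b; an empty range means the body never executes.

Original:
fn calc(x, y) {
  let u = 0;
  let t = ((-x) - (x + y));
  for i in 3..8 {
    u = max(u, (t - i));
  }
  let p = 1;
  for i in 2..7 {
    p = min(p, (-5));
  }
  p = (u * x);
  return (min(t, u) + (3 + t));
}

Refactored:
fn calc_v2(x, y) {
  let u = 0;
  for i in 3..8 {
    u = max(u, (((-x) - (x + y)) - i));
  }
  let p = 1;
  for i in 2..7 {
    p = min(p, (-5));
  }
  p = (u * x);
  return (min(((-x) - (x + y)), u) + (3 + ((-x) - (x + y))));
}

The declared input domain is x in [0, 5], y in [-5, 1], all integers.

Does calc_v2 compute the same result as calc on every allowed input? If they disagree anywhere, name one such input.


The two versions differ — the changes include arithmetic usage differs; local variable names differ; statement counts differ.
Tracing x=2, y=1: calc: u := 0 | t := -5 | iter i=3: | u := 0 | iter i=4: | u := 0 | iter i=5: | u := 0 | iter i=6: | u := 0 | iter i=7: | u := 0 | p := 1 | iter i=2: | p := -5 | iter i=3: | p := -5 | iter i=4: | p := -5 | iter i=5: | p := -5 | iter i=6: | p := -5 | p := 0 | result -7 | calc_v2: u := 0 | iter i=3: | u := 0 | iter i=4: | u := 0 | iter i=5: | u := 0 | iter i=6: | u := 0 | iter i=7: | u := 0 | p := 1 | iter i=2: | p := -5 | iter i=3: | p := -5 | iter i=4: | p := -5 | iter i=5: | p := -5 | iter i=6: | p := -5 | p := 0 | result -7 — matching result -7.
Checked all 42 inputs in the declared domain: the outputs agree on every one.
verdict: equivalent


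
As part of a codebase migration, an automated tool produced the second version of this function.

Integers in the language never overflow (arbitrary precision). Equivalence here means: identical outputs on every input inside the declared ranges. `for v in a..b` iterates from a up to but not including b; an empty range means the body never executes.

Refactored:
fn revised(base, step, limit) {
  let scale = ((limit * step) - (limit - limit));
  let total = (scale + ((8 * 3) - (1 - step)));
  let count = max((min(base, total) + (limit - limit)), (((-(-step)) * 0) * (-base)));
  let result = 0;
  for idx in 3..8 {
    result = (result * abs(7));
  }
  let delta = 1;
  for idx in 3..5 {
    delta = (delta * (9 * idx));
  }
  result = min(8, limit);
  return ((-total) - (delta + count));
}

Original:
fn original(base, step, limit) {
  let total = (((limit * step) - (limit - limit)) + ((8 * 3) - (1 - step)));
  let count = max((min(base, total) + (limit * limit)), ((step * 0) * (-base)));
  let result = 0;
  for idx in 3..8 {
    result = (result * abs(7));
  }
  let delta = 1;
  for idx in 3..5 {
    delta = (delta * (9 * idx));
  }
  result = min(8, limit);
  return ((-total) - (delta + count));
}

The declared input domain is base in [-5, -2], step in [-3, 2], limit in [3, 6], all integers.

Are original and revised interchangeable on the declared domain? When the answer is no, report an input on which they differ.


At base=-5, step=-3, limit=3: original gives -987, revised gives -983.
verdict: not equivalent; witness: base=-5, step=-3, limit=3


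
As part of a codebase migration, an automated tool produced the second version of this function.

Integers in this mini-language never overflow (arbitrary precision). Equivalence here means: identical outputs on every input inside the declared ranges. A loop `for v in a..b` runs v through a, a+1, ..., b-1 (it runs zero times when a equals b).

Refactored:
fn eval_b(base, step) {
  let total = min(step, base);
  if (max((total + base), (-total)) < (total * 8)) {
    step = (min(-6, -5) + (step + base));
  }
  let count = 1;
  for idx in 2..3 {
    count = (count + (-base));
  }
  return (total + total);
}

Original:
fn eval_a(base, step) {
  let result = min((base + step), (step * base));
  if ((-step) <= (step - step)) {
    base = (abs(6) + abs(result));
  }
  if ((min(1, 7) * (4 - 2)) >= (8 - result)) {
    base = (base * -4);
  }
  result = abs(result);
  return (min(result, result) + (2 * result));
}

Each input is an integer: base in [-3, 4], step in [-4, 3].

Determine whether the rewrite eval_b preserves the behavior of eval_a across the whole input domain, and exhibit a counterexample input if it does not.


The rewrite breaks on base=-3, step=-4, where the results are 21 and -8.
eval_a: result=-7, then ((-step) <= (step - step)) is false, then ((min(1, 7) * (4 - 2)) >= (8 - result)) is false, then result=7, then returns 21
eval_b: total=-4, then (max((total + base), (-total)) < (total * 8)) is false, then count=1, then (idx=2), then count=4, then returns -8
verdict: not equivalent; witness: base=-3, step=-4


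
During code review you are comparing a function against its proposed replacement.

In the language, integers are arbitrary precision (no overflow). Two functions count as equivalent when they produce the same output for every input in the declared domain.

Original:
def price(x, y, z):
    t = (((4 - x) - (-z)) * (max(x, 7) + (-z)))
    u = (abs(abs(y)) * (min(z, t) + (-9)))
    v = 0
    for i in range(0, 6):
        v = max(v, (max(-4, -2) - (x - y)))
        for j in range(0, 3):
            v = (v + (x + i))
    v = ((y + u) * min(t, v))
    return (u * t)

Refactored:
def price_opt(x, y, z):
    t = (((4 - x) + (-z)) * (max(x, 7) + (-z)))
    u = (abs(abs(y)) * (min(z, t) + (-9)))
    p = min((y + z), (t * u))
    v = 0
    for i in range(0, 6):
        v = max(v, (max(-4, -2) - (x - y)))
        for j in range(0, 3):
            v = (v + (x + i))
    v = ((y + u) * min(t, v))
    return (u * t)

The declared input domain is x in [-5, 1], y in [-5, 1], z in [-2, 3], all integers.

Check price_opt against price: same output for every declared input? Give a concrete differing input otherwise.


Run the pair on x=-5, y=-5, z=-2.
price: t = 63; u = -55; v = 0; [i=0]; v = 0; [j=0]; v = -5; [j=1]; v = -10; [j=2]; v = -15; [i=1]; v = -2; [j=0]; v = -6; [j=1]; v = -10; [j=2]; v = -14; [i=2]; v = -2; [j=0]; v = -5; [j=1]; v = -8; [j=2]; v = -11; [i=3]; v = -2; [j=0]; v = -4; [j=1]; v = -6; [j=2]; v = -8; [i=4]; v = -2; [j=0]; v = -3; [j=1]; v = -4; [j=2]; v = -5; [i=5]; v = -2; [j=0]; v = -2; [j=1]; v = -2; [j=2]; v = -2; v = 120; return -3465
price_opt: t = 99; u = -55; p = -5445; v = 0; [i=0]; v = 0; [j=0]; v = -5; [j=1]; v = -10; [j=2]; v = -15; [i=1]; v = -2; [j=0]; v = -6; [j=1]; v = -10; [j=2]; v = -14; [i=2]; v = -2; [j=0]; v = -5; [j=1]; v = -8; [j=2]; v = -11; [i=3]; v = -2; [j=0]; v = -4; [j=1]; v = -6; [j=2]; v = -8; [i=4]; v = -2; [j=0]; v = -3; [j=1]; v = -4; [j=2]; v = -5; [i=5]; v = -2; [j=0]; v = -2; [j=1]; v = -2; [j=2]; v = -2; v = 120; return -5445
-3465 and -5445 differ, so these are not the same function on this domain.
verdict: not equivalent; witness: x=-5, y=-5, z=-2


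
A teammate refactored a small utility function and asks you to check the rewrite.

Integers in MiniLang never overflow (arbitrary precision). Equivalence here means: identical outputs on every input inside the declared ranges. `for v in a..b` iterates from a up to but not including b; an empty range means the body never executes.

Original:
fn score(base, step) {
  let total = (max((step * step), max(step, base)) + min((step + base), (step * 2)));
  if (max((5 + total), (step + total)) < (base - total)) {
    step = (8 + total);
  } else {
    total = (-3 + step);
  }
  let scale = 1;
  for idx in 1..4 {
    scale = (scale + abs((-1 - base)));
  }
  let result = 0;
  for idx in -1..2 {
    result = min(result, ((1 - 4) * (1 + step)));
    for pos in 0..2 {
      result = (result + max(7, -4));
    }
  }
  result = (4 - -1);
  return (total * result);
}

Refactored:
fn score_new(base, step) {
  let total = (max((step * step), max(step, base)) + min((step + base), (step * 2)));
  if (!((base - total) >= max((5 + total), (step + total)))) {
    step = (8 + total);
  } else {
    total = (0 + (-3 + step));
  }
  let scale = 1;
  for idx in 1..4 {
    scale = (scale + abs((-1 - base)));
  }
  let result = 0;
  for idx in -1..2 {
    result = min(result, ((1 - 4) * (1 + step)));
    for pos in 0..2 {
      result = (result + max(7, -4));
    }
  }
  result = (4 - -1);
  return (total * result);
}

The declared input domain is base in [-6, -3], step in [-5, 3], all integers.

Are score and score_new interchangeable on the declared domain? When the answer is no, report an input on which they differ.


Evaluate both at base=-6, step=-5.
score: total becomes 14; next (max((5 + total), (step + total)) < (base - total)) evaluates to false; next total becomes -8; next scale becomes 1; next at idx=1:; next scale becomes 6; next at idx=2:; next scale becomes 11; next at idx=3:; next scale becomes 16; next result becomes 0; next at idx=-1:; next result becomes 0; next at pos=0:; next result becomes 7; next at pos=1:; next result becomes 14; next at idx=0:; next result becomes 12; next at pos=0:; next result becomes 19; next at pos=1:; next result becomes 26; next at idx=1:; next result becomes 12; next at pos=0:; next result becomes 19; next at pos=1:; next result becomes 26; next result becomes 5; next final value -40
score_new: total becomes 14; next (!((base - total) >= max((5 + total), (step + total)))) evaluates to true; next step becomes 22; next scale becomes 1; next at idx=1:; next scale becomes 6; next at idx=2:; next scale becomes 11; next at idx=3:; next scale becomes 16; next result becomes 0; next at idx=-1:; next result becomes -69; next at pos=0:; next result becomes -62; next at pos=1:; next result becomes -55; next at idx=0:; next result becomes -69; next at pos=0:; next result becomes -62; next at pos=1:; next result becomes -55; next at idx=1:; next result becomes -69; next at pos=0:; next result becomes -62; next at pos=1:; next result becomes -55; next result becomes 5; next final value 70
-40 against 70: the behavior changed.
verdict: not equivalent; witness: base=-6, step=-5


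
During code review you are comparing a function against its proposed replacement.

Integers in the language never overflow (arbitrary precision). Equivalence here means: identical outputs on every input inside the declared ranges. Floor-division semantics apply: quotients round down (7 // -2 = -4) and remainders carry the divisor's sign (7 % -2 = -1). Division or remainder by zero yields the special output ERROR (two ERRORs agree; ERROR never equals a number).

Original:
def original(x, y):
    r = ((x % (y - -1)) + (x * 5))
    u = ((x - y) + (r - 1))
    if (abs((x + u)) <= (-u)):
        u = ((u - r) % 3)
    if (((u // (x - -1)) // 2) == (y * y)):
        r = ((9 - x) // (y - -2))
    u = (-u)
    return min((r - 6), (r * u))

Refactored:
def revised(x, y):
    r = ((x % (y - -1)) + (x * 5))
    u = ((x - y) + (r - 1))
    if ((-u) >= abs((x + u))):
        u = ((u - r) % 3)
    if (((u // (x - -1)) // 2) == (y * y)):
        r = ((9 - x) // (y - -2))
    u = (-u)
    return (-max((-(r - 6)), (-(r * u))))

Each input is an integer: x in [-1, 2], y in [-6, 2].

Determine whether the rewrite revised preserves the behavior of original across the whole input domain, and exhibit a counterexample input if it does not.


Comparing the listings, the differences include: min/max/abs usage differs; and comparison usage differs.
One worked example (x=1, y=-2) — original: r = 5; u = 7; (abs((x + u)) <= (-u)) -> false; (((u // (x - -1)) // 2) == (y * y)) -> false; u = -7; return -35; revised: r = 5; u = 7; ((-u) >= abs((x + u))) -> false; (((u // (x - -1)) // 2) == (y * y)) -> false; u = -7; return -35; agreement on -35.
Checked all 36 inputs in the declared domain: the outputs agree on every one.
verdict: equivalent


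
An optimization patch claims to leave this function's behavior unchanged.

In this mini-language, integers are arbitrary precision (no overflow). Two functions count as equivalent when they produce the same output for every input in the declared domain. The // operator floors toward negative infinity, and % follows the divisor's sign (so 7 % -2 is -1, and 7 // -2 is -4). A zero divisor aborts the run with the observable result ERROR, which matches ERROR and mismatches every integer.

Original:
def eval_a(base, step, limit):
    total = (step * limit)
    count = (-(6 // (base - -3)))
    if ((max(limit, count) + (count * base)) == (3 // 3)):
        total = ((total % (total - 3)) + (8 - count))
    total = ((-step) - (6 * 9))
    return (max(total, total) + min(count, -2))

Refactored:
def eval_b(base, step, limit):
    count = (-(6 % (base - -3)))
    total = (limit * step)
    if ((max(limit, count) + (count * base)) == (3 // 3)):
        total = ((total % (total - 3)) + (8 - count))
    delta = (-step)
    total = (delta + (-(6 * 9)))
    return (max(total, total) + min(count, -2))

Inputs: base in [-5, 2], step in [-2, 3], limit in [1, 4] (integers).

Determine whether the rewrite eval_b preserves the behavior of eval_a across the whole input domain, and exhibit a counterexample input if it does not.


Try base=-5, step=3, limit=1.
eval_a: total := 3 | count := 3 | ((max(limit, count) + (count * base)) == (3 // 3)): false | total := -57 | result -59
eval_b: count := 0 | total := 3 | ((max(limit, count) + (count * base)) == (3 // 3)): true | divide-by-zero, output ERROR
-59 != ERROR, so the rewrite changes behavior.
verdict: not equivalent; witness: base=-5, step=3, limit=1


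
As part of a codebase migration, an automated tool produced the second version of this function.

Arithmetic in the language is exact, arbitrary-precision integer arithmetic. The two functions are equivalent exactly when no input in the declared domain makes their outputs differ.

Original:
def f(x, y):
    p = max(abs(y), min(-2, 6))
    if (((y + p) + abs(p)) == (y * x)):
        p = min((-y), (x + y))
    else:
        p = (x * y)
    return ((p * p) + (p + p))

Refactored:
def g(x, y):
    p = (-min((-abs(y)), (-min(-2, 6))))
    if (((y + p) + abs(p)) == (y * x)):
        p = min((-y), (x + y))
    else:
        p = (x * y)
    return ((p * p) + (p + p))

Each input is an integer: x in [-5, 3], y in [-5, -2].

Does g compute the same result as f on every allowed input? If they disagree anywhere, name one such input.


This is a faithful refactor — min/max/abs usage differs, but the computed results match everywhere.
As a probe, take x=-2, y=-2: f runs p = 2; (((y + p) + abs(p)) == (y * x)) -> false; p = 4; return 24; g runs p = 2; (((y + p) + abs(p)) == (y * x)) -> false; p = 4; return 24; both end at 24.
An exhaustive pass over the 36 declared inputs shows identical outputs.
verdict: equivalent


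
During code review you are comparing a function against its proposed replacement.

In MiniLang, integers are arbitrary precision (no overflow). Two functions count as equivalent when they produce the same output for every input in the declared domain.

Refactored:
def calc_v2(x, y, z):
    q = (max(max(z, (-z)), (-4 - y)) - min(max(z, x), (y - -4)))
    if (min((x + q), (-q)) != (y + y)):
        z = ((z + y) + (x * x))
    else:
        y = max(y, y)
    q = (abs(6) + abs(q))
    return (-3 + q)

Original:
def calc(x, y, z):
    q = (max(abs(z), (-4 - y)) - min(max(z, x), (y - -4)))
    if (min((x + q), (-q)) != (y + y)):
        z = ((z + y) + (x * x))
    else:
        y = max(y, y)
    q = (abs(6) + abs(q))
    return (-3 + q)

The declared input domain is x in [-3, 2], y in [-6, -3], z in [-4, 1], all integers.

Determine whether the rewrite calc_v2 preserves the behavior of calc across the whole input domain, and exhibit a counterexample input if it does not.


Differences: min/max/abs usage differs — yet all 144 inputs agree.
verdict: equivalent


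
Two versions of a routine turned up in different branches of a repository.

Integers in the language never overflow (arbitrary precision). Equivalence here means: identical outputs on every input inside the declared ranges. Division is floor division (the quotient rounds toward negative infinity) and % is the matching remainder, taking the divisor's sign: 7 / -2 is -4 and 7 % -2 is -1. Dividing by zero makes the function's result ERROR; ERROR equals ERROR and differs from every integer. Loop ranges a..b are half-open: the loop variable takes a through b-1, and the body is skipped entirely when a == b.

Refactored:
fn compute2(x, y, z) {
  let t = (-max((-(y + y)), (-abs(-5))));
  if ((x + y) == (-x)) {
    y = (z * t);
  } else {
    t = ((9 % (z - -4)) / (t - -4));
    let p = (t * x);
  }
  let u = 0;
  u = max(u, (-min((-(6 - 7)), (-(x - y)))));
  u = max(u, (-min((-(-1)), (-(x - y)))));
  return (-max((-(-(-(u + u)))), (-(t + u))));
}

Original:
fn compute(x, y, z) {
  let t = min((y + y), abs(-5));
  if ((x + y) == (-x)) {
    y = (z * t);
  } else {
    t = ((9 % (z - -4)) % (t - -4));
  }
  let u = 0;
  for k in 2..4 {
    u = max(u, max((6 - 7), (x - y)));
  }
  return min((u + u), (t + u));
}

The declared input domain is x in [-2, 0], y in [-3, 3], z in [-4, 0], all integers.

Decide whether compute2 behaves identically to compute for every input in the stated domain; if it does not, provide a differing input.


These are not equivalent — on x=0, y=-1, z=-2 the outputs split (2 vs 1).
compute: t := -2 | ((x + y) == (-x)): false | t := 1 | u := 0 | iter k=2: | u := 1 | iter k=3: | u := 1 | result 2
compute2: t := -2 | ((x + y) == (-x)): false | t := 0 | p := 0 | u := 0 | u := 1 | u := 1 | result 1
verdict: not equivalent; witness: x=0, y=-1, z=-2


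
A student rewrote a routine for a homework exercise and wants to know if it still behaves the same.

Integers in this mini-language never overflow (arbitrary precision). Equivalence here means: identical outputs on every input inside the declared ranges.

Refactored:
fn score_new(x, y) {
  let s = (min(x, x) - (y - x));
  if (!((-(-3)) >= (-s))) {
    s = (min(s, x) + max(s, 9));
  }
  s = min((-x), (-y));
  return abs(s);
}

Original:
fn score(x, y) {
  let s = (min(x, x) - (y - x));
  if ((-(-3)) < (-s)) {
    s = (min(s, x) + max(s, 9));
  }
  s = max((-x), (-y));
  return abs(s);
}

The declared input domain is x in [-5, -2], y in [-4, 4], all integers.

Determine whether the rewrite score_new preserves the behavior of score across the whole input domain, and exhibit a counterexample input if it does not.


There is a counterexample at x=-5, y=-4: 5 on one side, 4 on the other.
score: s becomes -6; next ((-(-3)) < (-s)) evaluates to true; next s becomes 3; next s becomes 5; next final value 5
score_new: s becomes -6; next (!((-(-3)) >= (-s))) evaluates to true; next s becomes 3; next s becomes 4; next final value 4
verdict: not equivalent; witness: x=-5, y=-4


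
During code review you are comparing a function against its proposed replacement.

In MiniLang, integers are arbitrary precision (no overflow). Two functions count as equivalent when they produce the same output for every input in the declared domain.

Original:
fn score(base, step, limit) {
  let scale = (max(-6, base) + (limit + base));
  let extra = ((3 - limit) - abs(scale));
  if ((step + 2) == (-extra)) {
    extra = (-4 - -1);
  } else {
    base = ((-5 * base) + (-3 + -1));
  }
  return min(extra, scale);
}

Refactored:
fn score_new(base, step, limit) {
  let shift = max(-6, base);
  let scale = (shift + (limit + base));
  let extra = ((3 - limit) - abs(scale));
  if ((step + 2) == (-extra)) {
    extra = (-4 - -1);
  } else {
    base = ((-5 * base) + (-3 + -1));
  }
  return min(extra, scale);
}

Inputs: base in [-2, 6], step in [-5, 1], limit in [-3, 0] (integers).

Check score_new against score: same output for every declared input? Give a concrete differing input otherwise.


The two versions differ — the changes include statement counts differ; local variable names differ.
As a probe, take base=4, step=-3, limit=-2: score runs scale=6, then extra=-1, then ((step + 2) == (-extra)) is false, then base=-24, then returns -1; score_new runs shift=4, then scale=6, then extra=-1, then ((step + 2) == (-extra)) is false, then base=-24, then returns -1; both end at -1.
Every one of the 252 inputs gives matching results.
verdict: equivalent


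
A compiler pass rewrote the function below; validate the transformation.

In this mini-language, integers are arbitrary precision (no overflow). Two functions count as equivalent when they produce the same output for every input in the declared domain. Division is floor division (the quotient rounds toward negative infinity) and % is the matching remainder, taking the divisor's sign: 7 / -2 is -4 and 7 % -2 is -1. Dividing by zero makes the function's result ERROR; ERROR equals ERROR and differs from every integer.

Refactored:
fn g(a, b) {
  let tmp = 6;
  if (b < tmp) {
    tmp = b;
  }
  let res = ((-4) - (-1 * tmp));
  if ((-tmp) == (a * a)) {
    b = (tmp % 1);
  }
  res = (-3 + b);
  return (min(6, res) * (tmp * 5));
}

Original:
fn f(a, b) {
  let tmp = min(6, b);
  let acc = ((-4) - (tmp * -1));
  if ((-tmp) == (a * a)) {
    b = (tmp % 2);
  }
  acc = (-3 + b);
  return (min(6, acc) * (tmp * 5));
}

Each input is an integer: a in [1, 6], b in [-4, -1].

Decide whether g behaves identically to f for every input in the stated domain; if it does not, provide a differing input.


Consider the input a=1, b=-1.
f: tmp = -1; acc = -5; ((-tmp) == (a * a)) -> true; b = 1; acc = -2; return 10
g: tmp = 6; (b < tmp) -> true; tmp = -1; res = -5; ((-tmp) == (a * a)) -> true; b = 0; res = -3; return 15
10 and 15 differ, so these are not the same function on this domain.
verdict: not equivalent; witness: a=1, b=-1


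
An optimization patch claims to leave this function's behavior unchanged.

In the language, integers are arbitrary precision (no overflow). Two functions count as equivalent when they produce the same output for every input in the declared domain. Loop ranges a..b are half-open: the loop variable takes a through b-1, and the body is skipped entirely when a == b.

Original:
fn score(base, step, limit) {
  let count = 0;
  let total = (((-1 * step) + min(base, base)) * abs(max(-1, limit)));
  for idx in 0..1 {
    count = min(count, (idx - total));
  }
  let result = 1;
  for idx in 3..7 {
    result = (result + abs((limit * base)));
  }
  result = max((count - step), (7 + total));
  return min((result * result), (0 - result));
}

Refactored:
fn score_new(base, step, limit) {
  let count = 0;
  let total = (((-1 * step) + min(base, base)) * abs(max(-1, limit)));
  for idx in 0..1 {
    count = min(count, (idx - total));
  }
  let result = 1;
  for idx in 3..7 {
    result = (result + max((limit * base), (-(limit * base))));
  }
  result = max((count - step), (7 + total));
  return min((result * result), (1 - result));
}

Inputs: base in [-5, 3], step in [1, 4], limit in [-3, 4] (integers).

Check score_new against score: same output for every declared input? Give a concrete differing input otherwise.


Evaluate both at base=-5, step=1, limit=-3.
score: count becomes 0; next total becomes -6; next at idx=0:; next count becomes 0; next result becomes 1; next at idx=3:; next result becomes 16; next at idx=4:; next result becomes 31; next at idx=5:; next result becomes 46; next at idx=6:; next result becomes 61; next result becomes 1; next final value -1
score_new: count becomes 0; next total becomes -6; next at idx=0:; next count becomes 0; next result becomes 1; next at idx=3:; next result becomes 16; next at idx=4:; next result becomes 31; next at idx=5:; next result becomes 46; next at idx=6:; next result becomes 61; next result becomes 1; next final value 0
-1 vs 0 — the two versions disagree here.
verdict: not equivalent; witness: base=-5, step=1, limit=-3


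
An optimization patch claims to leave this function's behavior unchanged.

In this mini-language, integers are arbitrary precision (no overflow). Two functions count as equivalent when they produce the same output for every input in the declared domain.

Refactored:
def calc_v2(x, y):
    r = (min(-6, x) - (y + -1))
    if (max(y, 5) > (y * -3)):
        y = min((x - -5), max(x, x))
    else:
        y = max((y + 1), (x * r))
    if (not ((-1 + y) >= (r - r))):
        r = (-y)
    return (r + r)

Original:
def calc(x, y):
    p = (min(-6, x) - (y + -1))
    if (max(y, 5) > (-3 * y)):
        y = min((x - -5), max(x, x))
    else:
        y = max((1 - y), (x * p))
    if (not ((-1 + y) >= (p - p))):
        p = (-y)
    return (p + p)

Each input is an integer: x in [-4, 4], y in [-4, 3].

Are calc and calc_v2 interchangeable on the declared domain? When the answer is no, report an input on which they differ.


There is a counterexample at x=0, y=-4: -2 on one side, 0 on the other.
calc: p becomes -1; next (max(y, 5) > (-3 * y)) evaluates to false; next y becomes 5; next (not ((-1 + y) >= (p - p))) evaluates to false; next final value -2
calc_v2: r becomes -1; next (max(y, 5) > (y * -3)) evaluates to false; next y becomes 0; next (not ((-1 + y) >= (r - r))) evaluates to true; next r becomes 0; next final value 0
verdict: not equivalent; witness: x=0, y=-4


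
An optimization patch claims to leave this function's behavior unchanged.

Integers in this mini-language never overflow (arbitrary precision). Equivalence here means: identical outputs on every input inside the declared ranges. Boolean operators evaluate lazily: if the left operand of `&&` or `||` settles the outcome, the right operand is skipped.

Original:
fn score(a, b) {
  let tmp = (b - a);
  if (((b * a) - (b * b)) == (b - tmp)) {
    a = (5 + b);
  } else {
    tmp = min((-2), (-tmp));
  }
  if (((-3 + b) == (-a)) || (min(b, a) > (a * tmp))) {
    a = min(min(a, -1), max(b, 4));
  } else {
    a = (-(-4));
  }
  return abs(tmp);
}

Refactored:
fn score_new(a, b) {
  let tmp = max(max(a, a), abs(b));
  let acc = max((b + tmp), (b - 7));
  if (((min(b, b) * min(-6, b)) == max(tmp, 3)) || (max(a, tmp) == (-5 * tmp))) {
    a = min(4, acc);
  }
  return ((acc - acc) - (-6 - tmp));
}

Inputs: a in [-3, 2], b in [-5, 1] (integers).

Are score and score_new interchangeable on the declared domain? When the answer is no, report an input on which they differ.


These are not equivalent — on a=-3, b=-5 the outputs split (2 vs 11).
score: tmp becomes -2; next (((b * a) - (b * b)) == (b - tmp)) evaluates to false; next tmp becomes -2; next (((-3 + b) == (-a)) || (min(b, a) > (a * tmp))) evaluates to false; next a becomes 4; next final value 2
score_new: tmp becomes 5; next acc becomes 0; next (((min(b, b) * min(-6, b)) == max(tmp, 3)) || (max(a, tmp) == (-5 * tmp))) evaluates to false; next final value 11
verdict: not equivalent; witness: a=-3, b=-5


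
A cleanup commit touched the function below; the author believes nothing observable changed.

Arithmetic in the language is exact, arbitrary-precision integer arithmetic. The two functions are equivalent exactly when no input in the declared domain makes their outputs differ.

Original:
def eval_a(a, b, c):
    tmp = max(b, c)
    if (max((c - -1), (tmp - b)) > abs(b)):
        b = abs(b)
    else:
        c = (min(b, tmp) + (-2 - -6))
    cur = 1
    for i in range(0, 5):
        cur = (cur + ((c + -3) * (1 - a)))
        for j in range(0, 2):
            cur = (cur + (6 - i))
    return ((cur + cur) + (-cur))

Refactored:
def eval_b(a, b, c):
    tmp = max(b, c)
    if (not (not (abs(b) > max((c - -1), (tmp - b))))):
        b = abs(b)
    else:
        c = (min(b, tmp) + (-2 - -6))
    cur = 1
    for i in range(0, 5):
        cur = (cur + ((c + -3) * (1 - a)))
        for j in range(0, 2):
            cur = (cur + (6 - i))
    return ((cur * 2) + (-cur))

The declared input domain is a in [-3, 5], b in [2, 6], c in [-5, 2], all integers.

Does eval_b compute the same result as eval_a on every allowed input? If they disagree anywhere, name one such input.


a=-3, b=2, c=-5 yields 101 from eval_a but -119 from eval_b.
verdict: not equivalent; witness: a=-3, b=2, c=-5
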